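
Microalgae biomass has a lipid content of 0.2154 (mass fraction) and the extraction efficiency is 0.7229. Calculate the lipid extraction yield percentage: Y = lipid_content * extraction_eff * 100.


Y = lipid_content * extraction_eff * 100
= 0.2154 * 0.7229 * 100
= 15.5713%

15.5713%


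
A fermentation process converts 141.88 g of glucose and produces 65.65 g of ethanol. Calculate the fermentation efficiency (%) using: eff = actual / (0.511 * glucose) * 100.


Fermentation efficiency = (actual / (0.511 * glucose)) * 100
= (65.65 / (0.511 * 141.88)) * 100
= 90.5509%

90.5509%


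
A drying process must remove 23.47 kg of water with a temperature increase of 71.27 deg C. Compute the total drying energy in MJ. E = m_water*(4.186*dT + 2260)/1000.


E = m_water * (4.186 * dT + 2260) / 1000
= 23.47 * (4.186 * 71.27 + 2260) / 1000
= 60.0442 MJ

60.0442 MJ


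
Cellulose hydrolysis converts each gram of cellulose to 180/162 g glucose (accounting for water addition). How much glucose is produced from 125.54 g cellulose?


glucose = cellulose * 180/162
= 125.54 * 180/162
= 139.4889 g

139.4889 g


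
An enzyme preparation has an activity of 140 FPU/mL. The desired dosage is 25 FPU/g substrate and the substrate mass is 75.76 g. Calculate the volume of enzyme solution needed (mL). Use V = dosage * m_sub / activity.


V = dosage * m_sub / activity
V = 25 * 75.76 / 140
V = 13.5286 mL

13.5286 mL


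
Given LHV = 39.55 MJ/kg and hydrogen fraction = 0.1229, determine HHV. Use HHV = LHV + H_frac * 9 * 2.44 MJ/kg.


HHV = LHV + H_frac * 9 * 2.44
= 39.55 + 0.1229 * 9 * 2.44
= 42.2489 MJ/kg

42.2489 MJ/kg


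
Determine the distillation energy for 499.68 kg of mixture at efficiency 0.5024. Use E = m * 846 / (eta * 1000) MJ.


E = m * 846 / (eta * 1000)
= 499.68 * 846 / (0.5024 * 1000)
= 841.4197 MJ

841.4197 MJ


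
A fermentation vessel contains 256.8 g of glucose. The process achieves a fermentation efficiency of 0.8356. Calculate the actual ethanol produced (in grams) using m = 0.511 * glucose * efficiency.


Actual ethanol: m = 0.511 * 256.8 * 0.8356
m = 109.6514 g

109.6514 g


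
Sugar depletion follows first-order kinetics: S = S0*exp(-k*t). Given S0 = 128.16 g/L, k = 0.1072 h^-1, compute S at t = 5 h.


S = S0 * exp(-k * t)
S = 128.16 * exp(-0.1072 * 5)
S = 74.9844 g/L

74.9844 g/L


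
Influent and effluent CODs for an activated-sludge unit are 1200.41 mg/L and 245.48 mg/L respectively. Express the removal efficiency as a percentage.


eta = (COD_in - COD_out) / COD_in * 100
= (1200.41 - 245.48) / 1200.41 * 100
= 79.5503%

79.5503%


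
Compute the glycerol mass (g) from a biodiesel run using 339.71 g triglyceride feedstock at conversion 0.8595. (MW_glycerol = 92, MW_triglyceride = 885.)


glycerol = oil * conv * (92/885)
= 339.71 * 0.8595 * 92 / 885
= 30.3528 g

30.3528 g


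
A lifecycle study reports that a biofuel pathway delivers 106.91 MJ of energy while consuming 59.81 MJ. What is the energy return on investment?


EROI = E_out / E_in
= 106.91 / 59.81
= 1.7875

1.7875


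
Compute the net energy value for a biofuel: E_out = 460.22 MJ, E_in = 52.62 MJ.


NEV = E_out - E_in
= 460.22 - 52.62
= 407.6000 MJ

407.6000 MJ


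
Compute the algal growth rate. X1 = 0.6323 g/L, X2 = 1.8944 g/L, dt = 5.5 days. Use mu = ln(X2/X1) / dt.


mu = ln(X2/X1) / dt
= ln(1.8944/0.6323) / 5.5
= 0.1995 per day

0.1995 per day


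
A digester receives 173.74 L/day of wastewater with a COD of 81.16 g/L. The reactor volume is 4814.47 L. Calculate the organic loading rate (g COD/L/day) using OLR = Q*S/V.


OLR = Q * S / V
= 173.74 * 81.16 / 4814.47
= 2.9288 g/L/day

2.9288 g/L/day


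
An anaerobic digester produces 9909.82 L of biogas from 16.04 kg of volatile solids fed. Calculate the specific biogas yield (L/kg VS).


Y = V / VS
= 9909.82 / 16.04
= 617.8192 L/kg VS

617.8192 L/kg VS


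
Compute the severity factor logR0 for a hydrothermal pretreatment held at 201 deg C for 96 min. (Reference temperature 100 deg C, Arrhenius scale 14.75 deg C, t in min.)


logR0 = log10(t * exp((T - 100) / 14.75))
= log10(96 * exp((201 - 100) / 14.75))
= 4.9561

4.9561


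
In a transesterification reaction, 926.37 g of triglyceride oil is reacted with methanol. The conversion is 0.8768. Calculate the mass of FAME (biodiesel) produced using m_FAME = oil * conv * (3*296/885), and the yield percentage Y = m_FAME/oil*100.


m_FAME = oil * conv * (3 * 296 / 885) = oil * conv * (888/885)
= 926.37 * 0.8768 * 888 / 885
= 814.9946 g
Y = m_FAME / oil * 100 = conv * (888/885) * 100
= 0.8768 * 888 / 885 * 100
= 87.98%

814.9946 g FAME; Y = 87.98%


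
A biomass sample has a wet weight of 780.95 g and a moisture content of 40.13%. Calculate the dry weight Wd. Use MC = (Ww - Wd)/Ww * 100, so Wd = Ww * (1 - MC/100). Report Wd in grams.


Wd = Ww * (1 - MC/100)
= 780.95 * (1 - 40.13/100)
= 467.5548 g

467.5548 g


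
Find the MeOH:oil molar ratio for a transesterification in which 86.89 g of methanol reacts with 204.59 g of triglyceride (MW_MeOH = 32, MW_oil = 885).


Molar ratio = n_MeOH / n_oil = (MeOH/32) / (oil/885) = (MeOH * 885) / (32 * oil)
= (86.89 * 885) / (32 * 204.59)
= 11.7457

11.7457


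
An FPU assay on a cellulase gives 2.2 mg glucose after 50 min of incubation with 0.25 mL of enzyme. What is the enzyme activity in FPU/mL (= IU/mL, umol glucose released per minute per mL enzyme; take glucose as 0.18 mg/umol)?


Activity = glucose_mg / (0.18 mg/umol * V_mL * t_min)
= 2.2 / (0.18 * 0.25 * 50)
= 0.9778 FPU/mL

0.9778 FPU/mL


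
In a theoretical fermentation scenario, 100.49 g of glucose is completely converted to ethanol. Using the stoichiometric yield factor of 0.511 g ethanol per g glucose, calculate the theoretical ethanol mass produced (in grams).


Theoretical ethanol yield: m_EtOH = 0.511 * m_glucose
m_EtOH = 0.511 * 100.49 = 51.3504 g

51.3504 g


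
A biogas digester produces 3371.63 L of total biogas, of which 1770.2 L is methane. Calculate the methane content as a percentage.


CH4% = V_CH4 / V_total * 100
= 1770.2 / 3371.63 * 100
= 52.5028%

52.5028%


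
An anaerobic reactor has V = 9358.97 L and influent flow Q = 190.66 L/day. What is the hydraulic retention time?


HRT = V / Q
= 9358.97 / 190.66
= 49.0872 days

49.0872 days


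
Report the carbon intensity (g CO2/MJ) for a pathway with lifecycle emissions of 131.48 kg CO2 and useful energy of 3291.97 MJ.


CI = CO2 * 1000 / E
= 131.48 * 1000 / 3291.97
= 39.9396 g CO2/MJ

39.9396 g CO2/MJ


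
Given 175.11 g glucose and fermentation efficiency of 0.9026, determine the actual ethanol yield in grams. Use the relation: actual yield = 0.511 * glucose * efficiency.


Actual ethanol: m = 0.511 * 175.11 * 0.9026
m = 80.7657 g

80.7657 g


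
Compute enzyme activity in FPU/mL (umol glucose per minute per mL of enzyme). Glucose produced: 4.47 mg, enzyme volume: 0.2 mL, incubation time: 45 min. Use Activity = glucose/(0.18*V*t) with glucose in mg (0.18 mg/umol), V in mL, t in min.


Activity = glucose_mg / (0.18 mg/umol * V_mL * t_min)
= 4.47 / (0.18 * 0.2 * 45)
= 2.7593 FPU/mL

2.7593 FPU/mL


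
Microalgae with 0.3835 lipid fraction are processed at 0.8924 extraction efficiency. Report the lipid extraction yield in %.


Y = lipid_content * extraction_eff * 100
= 0.3835 * 0.8924 * 100
= 34.2235%

34.2235%


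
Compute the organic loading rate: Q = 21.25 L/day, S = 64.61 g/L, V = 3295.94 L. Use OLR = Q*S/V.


OLR = Q * S / V
= 21.25 * 64.61 / 3295.94
= 0.4166 g/L/day

0.4166 g/L/day


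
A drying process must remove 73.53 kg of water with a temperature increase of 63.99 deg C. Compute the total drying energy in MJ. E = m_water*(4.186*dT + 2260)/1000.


E = m_water * (4.186 * dT + 2260) / 1000
= 73.53 * (4.186 * 63.99 + 2260) / 1000
= 185.8737 MJ

185.8737 MJ


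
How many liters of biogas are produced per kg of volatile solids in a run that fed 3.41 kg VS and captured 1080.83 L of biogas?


Y = V / VS
= 1080.83 / 3.41
= 316.9589 L/kg VS

316.9589 L/kg VS


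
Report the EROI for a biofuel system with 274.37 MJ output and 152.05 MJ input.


EROI = E_out / E_in
= 274.37 / 152.05
= 1.8045

1.8045


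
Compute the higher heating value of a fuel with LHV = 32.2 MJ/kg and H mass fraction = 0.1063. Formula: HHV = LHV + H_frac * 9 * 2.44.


HHV = LHV + H_frac * 9 * 2.44
= 32.2 + 0.1063 * 9 * 2.44
= 34.5343 MJ/kg

34.5343 MJ/kg


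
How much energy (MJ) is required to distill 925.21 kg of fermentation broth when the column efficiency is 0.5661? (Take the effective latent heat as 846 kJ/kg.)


E = m * 846 / (eta * 1000)
= 925.21 * 846 / (0.5661 * 1000)
= 1382.6668 MJ

1382.6668 MJ


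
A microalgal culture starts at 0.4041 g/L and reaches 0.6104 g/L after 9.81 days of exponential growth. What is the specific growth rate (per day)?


mu = ln(X2/X1) / dt
= ln(0.6104/0.4041) / 9.81
= 0.0420 per day

0.0420 per day


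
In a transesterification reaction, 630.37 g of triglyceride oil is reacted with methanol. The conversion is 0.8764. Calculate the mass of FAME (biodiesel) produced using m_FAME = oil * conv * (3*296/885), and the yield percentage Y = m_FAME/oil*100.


m_FAME = oil * conv * (3 * 296 / 885) = oil * conv * (888/885)
= 630.37 * 0.8764 * 888 / 885
= 554.3290 g
Y = m_FAME / oil * 100 = conv * (888/885) * 100
= 0.8764 * 888 / 885 * 100
= 87.94%

554.3290 g FAME; Y = 87.94%


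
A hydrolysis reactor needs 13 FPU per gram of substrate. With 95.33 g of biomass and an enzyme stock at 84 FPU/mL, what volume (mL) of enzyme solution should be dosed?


V = dosage * m_sub / activity
V = 13 * 95.33 / 84
V = 14.7535 mL

14.7535 mL


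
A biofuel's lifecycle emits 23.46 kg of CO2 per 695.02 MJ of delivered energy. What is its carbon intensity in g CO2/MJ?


CI = CO2 * 1000 / E
= 23.46 * 1000 / 695.02
= 33.7544 g CO2/MJ

33.7544 g CO2/MJ


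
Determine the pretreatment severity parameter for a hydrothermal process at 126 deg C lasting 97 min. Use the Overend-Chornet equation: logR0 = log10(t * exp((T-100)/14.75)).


logR0 = log10(t * exp((T - 100) / 14.75))
= log10(97 * exp((126 - 100) / 14.75))
= 2.7523

2.7523


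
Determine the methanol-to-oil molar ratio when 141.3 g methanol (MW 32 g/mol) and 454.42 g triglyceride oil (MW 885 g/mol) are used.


Molar ratio = n_MeOH / n_oil = (MeOH/32) / (oil/885) = (MeOH * 885) / (32 * oil)
= (141.3 * 885) / (32 * 454.42)
= 8.5996

8.5996


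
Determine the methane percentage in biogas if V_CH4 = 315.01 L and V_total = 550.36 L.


CH4% = V_CH4 / V_total * 100
= 315.01 / 550.36 * 100
= 57.2371%

57.2371%


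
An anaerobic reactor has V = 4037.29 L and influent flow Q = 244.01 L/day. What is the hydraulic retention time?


HRT = V / Q
= 4037.29 / 244.01
= 16.5456 days

16.5456 days


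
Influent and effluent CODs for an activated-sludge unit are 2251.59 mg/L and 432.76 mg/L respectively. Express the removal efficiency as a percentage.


eta = (COD_in - COD_out) / COD_in * 100
= (2251.59 - 432.76) / 2251.59 * 100
= 80.7798%

80.7798%


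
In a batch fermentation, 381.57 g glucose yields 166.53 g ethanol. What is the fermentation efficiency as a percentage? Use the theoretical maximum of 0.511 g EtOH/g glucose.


Fermentation efficiency = (actual / (0.511 * glucose)) * 100
= (166.53 / (0.511 * 381.57)) * 100
= 85.4078%

85.4078%


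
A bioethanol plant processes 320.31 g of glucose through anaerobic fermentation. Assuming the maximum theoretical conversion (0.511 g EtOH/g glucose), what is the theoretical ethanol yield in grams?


Theoretical ethanol yield: m_EtOH = 0.511 * m_glucose
m_EtOH = 0.511 * 320.31 = 163.6784 g

163.6784 g


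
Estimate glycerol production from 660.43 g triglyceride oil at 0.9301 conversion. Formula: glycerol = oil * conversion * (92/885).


glycerol = oil * conv * (92/885)
= 660.43 * 0.9301 * 92 / 885
= 63.8559 g

63.8559 g


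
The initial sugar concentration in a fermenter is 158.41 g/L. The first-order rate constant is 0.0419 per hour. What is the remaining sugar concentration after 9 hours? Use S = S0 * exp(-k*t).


S = S0 * exp(-k * t)
S = 158.41 * exp(-0.0419 * 9)
S = 108.6451 g/L

108.6451 g/L


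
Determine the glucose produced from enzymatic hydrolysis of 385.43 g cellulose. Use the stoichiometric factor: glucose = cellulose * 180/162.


glucose = cellulose * 180/162
= 385.43 * 180/162
= 428.2556 g

428.2556 g


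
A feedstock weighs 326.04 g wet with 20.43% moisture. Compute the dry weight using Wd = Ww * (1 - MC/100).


Wd = Ww * (1 - MC/100)
= 326.04 * (1 - 20.43/100)
= 259.4300 g

259.4300 g


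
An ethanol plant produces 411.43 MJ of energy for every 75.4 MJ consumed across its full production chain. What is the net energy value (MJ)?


NEV = E_out - E_in
= 411.43 - 75.4
= 336.0300 MJ

336.0300 MJ


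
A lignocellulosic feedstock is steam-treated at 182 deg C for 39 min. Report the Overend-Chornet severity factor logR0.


logR0 = log10(t * exp((T - 100) / 14.75))
= log10(39 * exp((182 - 100) / 14.75))
= 4.0054

4.0054


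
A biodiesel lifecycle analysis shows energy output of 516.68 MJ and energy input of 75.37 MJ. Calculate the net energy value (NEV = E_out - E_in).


NEV = E_out - E_in
= 516.68 - 75.37
= 441.3100 MJ

441.3100 MJ


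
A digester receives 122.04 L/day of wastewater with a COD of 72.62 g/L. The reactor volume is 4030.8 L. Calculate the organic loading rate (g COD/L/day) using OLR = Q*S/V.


OLR = Q * S / V
= 122.04 * 72.62 / 4030.8
= 2.1987 g/L/day

2.1987 g/L/day


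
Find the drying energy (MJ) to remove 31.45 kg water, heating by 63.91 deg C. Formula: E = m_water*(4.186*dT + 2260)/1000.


E = m_water * (4.186 * dT + 2260) / 1000
= 31.45 * (4.186 * 63.91 + 2260) / 1000
= 79.4907 MJ

79.4907 MJ


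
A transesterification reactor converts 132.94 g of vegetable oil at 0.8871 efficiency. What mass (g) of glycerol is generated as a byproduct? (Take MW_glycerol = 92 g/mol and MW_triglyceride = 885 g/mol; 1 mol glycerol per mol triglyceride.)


glycerol = oil * conv * (92/885)
= 132.94 * 0.8871 * 92 / 885
= 12.2595 g

12.2595 g


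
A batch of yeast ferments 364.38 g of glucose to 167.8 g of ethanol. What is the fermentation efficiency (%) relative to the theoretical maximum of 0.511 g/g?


Fermentation efficiency = (actual / (0.511 * glucose)) * 100
= (167.8 / (0.511 * 364.38)) * 100
= 90.1190%

90.1190%


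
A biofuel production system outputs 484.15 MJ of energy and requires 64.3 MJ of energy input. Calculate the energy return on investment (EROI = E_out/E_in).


EROI = E_out / E_in
= 484.15 / 64.3
= 7.5295

7.5295


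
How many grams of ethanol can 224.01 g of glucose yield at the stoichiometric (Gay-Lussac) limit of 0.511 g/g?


Theoretical ethanol yield: m_EtOH = 0.511 * m_glucose
m_EtOH = 0.511 * 224.01 = 114.4691 g

114.4691 g


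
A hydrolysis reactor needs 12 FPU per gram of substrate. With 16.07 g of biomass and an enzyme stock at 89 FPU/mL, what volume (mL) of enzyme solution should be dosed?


V = dosage * m_sub / activity
V = 12 * 16.07 / 89
V = 2.1667 mL

2.1667 mL


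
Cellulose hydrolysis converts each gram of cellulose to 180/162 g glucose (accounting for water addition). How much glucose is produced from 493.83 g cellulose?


glucose = cellulose * 180/162
= 493.83 * 180/162
= 548.7000 g

548.7000 g


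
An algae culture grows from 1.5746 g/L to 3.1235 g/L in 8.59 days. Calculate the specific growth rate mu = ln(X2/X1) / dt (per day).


mu = ln(X2/X1) / dt
= ln(3.1235/1.5746) / 8.59
= 0.0797 per day

0.0797 per day


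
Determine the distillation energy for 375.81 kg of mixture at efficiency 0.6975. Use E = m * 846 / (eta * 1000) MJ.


E = m * 846 / (eta * 1000)
= 375.81 * 846 / (0.6975 * 1000)
= 455.8212 MJ

455.8212 MJ


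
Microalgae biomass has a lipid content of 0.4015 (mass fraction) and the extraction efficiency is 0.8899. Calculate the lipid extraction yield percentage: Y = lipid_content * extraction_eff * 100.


Y = lipid_content * extraction_eff * 100
= 0.4015 * 0.8899 * 100
= 35.7295%

35.7295%


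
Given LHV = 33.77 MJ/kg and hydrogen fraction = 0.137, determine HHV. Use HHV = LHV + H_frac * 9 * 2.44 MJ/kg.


HHV = LHV + H_frac * 9 * 2.44
= 33.77 + 0.137 * 9 * 2.44
= 36.7785 MJ/kg

36.7785 MJ/kg


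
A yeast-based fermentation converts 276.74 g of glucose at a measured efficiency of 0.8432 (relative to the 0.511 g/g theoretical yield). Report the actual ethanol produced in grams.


Actual ethanol: m = 0.511 * 276.74 * 0.8432
m = 119.2404 g

119.2404 g


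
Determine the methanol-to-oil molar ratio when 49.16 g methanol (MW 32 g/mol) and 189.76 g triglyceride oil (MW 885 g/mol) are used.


Molar ratio = n_MeOH / n_oil = (MeOH/32) / (oil/885) = (MeOH * 885) / (32 * oil)
= (49.16 * 885) / (32 * 189.76)
= 7.1647

7.1647


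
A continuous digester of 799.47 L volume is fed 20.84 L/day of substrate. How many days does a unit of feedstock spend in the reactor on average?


HRT = V / Q
= 799.47 / 20.84
= 38.3623 days

38.3623 days


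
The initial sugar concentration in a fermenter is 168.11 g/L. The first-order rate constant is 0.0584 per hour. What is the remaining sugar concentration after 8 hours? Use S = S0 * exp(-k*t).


S = S0 * exp(-k * t)
S = 168.11 * exp(-0.0584 * 8)
S = 105.3637 g/L

105.3637 g/L


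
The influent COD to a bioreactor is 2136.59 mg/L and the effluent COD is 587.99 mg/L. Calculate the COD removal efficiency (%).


eta = (COD_in - COD_out) / COD_in * 100
= (2136.59 - 587.99) / 2136.59 * 100
= 72.4800%

72.4800%


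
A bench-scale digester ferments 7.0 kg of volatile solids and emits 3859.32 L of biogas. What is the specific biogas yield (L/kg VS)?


Y = V / VS
= 3859.32 / 7.0
= 551.3314 L/kg VS

551.3314 L/kg VS


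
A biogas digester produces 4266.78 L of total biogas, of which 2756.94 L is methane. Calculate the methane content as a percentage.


CH4% = V_CH4 / V_total * 100
= 2756.94 / 4266.78 * 100
= 64.6141%

64.6141%


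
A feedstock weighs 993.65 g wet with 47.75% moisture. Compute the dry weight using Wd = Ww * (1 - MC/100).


Wd = Ww * (1 - MC/100)
= 993.65 * (1 - 47.75/100)
= 519.1821 g

519.1821 g


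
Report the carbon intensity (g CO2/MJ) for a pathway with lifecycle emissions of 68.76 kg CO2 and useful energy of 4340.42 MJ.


CI = CO2 * 1000 / E
= 68.76 * 1000 / 4340.42
= 15.8418 g CO2/MJ

15.8418 g CO2/MJ


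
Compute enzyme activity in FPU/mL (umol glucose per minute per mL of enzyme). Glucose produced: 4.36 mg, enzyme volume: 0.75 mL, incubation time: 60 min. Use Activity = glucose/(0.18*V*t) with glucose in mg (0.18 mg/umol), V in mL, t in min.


Activity = glucose_mg / (0.18 mg/umol * V_mL * t_min)
= 4.36 / (0.18 * 0.75 * 60)
= 0.5383 FPU/mL

0.5383 FPU/mL


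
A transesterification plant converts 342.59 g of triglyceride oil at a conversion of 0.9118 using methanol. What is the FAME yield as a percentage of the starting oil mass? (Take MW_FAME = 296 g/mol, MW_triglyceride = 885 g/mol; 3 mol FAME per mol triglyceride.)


m_FAME = oil * conv * (3 * 296 / 885) = oil * conv * (888/885)
= 342.59 * 0.9118 * 888 / 885
= 313.4325 g
Y = m_FAME / oil * 100 = conv * (888/885) * 100
= 0.9118 * 888 / 885 * 100
= 91.49%

91.49%


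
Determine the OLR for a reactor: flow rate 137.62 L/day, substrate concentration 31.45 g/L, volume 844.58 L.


OLR = Q * S / V
= 137.62 * 31.45 / 844.58
= 5.1246 g/L/day

5.1246 g/L/day


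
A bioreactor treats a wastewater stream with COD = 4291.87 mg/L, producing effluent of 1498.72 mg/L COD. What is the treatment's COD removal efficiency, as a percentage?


eta = (COD_in - COD_out) / COD_in * 100
= (4291.87 - 1498.72) / 4291.87 * 100
= 65.0800%

65.0800%


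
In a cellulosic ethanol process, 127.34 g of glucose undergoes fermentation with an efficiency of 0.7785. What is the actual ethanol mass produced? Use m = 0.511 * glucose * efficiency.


Actual ethanol: m = 0.511 * 127.34 * 0.7785
m = 50.6576 g

50.6576 g


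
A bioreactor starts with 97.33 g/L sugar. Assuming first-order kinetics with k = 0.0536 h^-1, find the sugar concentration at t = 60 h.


S = S0 * exp(-k * t)
S = 97.33 * exp(-0.0536 * 60)
S = 3.9044 g/L

3.9044 g/L


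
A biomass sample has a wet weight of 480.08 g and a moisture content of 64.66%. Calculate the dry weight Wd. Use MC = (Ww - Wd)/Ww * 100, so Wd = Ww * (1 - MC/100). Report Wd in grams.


Wd = Ww * (1 - MC/100)
= 480.08 * (1 - 64.66/100)
= 169.6603 g

169.6603 g


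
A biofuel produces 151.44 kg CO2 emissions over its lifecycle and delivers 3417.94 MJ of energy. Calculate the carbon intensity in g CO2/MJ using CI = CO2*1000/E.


CI = CO2 * 1000 / E
= 151.44 * 1000 / 3417.94
= 44.3074 g CO2/MJ

44.3074 g CO2/MJ


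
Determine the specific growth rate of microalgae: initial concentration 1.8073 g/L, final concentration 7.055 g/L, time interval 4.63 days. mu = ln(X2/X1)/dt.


mu = ln(X2/X1) / dt
= ln(7.055/1.8073) / 4.63
= 0.2941 per day

0.2941 per day


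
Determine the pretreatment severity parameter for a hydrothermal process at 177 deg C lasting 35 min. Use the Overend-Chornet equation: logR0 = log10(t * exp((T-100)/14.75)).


logR0 = log10(t * exp((T - 100) / 14.75))
= log10(35 * exp((177 - 100) / 14.75))
= 3.8112

3.8112


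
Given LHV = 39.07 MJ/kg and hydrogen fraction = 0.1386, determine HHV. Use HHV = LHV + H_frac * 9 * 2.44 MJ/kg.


HHV = LHV + H_frac * 9 * 2.44
= 39.07 + 0.1386 * 9 * 2.44
= 42.1137 MJ/kg

42.1137 MJ/kg


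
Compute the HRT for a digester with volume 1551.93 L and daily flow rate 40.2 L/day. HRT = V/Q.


HRT = V / Q
= 1551.93 / 40.2
= 38.6052 days

38.6052 days


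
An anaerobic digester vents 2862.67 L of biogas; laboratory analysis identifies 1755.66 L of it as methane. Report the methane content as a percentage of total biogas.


CH4% = V_CH4 / V_total * 100
= 1755.66 / 2862.67 * 100
= 61.3295%

61.3295%


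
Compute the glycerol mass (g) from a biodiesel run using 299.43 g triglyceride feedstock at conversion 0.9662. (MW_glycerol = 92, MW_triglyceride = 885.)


glycerol = oil * conv * (92/885)
= 299.43 * 0.9662 * 92 / 885
= 30.0751 g

30.0751 g


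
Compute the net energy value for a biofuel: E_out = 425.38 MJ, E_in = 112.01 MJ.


NEV = E_out - E_in
= 425.38 - 112.01
= 313.3700 MJ

313.3700 MJ


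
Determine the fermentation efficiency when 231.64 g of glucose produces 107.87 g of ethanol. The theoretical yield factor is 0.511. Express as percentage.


Fermentation efficiency = (actual / (0.511 * glucose)) * 100
= (107.87 / (0.511 * 231.64)) * 100
= 91.1310%

91.1310%


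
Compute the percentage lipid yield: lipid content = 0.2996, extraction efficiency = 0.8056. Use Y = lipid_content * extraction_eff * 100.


Y = lipid_content * extraction_eff * 100
= 0.2996 * 0.8056 * 100
= 24.1358%

24.1358%


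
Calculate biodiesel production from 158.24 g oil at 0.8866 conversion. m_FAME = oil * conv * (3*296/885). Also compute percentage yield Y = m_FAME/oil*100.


m_FAME = oil * conv * (3 * 296 / 885) = oil * conv * (888/885)
= 158.24 * 0.8866 * 888 / 885
= 140.7712 g
Y = m_FAME / oil * 100 = conv * (888/885) * 100
= 0.8866 * 888 / 885 * 100
= 88.96%

140.7712 g FAME; Y = 88.96%


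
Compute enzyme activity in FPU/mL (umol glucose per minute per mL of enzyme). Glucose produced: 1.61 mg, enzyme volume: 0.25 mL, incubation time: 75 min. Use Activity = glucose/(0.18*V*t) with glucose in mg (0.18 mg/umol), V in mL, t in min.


Activity = glucose_mg / (0.18 mg/umol * V_mL * t_min)
= 1.61 / (0.18 * 0.25 * 75)
= 0.4770 FPU/mL

0.4770 FPU/mL


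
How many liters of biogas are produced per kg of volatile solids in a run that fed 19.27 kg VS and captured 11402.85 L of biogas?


Y = V / VS
= 11402.85 / 19.27
= 591.7410 L/kg VS

591.7410 L/kg VS


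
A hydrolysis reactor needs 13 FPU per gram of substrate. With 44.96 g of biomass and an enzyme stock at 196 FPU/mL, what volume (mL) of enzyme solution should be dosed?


V = dosage * m_sub / activity
V = 13 * 44.96 / 196
V = 2.9820 mL

2.9820 mL


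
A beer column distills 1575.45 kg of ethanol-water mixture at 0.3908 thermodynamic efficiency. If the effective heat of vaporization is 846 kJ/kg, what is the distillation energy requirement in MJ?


E = m * 846 / (eta * 1000)
= 1575.45 * 846 / (0.3908 * 1000)
= 3410.5187 MJ

3410.5187 MJ


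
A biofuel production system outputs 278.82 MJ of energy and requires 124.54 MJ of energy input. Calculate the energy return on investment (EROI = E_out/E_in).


EROI = E_out / E_in
= 278.82 / 124.54
= 2.2388

2.2388


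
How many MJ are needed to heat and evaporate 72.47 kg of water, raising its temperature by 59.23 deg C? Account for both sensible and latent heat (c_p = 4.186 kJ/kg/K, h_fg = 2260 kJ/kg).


E = m_water * (4.186 * dT + 2260) / 1000
= 72.47 * (4.186 * 59.23 + 2260) / 1000
= 181.7502 MJ

181.7502 MJ


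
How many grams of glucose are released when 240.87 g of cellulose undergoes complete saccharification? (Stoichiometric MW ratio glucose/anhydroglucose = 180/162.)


glucose = cellulose * 180/162
= 240.87 * 180/162
= 267.6333 g

267.6333 g


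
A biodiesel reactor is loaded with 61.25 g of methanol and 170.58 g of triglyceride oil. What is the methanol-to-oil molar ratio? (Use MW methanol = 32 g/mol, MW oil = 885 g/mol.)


Molar ratio = n_MeOH / n_oil = (MeOH/32) / (oil/885) = (MeOH * 885) / (32 * oil)
= (61.25 * 885) / (32 * 170.58)
= 9.9305

9.9305


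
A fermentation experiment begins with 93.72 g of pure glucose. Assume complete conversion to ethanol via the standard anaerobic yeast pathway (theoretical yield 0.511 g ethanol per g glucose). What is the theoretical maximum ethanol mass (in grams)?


Theoretical ethanol yield: m_EtOH = 0.511 * m_glucose
m_EtOH = 0.511 * 93.72 = 47.8909 g

47.8909 g


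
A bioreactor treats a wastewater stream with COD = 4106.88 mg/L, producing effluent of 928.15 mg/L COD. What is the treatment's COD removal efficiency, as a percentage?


eta = (COD_in - COD_out) / COD_in * 100
= (4106.88 - 928.15) / 4106.88 * 100
= 77.4001%

77.4001%


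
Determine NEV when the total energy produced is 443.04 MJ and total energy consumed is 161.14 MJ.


NEV = E_out - E_in
= 443.04 - 161.14
= 281.9000 MJ

281.9000 MJ


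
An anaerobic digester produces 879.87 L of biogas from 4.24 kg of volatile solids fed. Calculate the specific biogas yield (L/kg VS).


Y = V / VS
= 879.87 / 4.24
= 207.5165 L/kg VS

207.5165 L/kg VS


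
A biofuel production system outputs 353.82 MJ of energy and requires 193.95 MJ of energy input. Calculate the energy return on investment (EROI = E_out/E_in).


EROI = E_out / E_in
= 353.82 / 193.95
= 1.8243

1.8243


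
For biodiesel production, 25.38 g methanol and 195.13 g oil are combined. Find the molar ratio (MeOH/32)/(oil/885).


Molar ratio = n_MeOH / n_oil = (MeOH/32) / (oil/885) = (MeOH * 885) / (32 * oil)
= (25.38 * 885) / (32 * 195.13)
= 3.5972

3.5972


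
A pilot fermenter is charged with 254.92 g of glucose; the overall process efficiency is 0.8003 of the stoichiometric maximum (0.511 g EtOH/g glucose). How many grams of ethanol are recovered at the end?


Actual ethanol: m = 0.511 * 254.92 * 0.8003
m = 104.2504 g

104.2504 g


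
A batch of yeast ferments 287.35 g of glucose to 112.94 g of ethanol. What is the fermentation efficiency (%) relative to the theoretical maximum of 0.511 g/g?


Fermentation efficiency = (actual / (0.511 * glucose)) * 100
= (112.94 / (0.511 * 287.35)) * 100
= 76.9158%

76.9158%


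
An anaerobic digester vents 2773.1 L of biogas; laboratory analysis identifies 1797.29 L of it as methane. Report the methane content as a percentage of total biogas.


CH4% = V_CH4 / V_total * 100
= 1797.29 / 2773.1 * 100
= 64.8116%

64.8116%


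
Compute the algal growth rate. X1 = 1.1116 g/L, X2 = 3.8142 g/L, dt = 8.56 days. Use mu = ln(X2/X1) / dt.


mu = ln(X2/X1) / dt
= ln(3.8142/1.1116) / 8.56
= 0.1440 per day

0.1440 per day


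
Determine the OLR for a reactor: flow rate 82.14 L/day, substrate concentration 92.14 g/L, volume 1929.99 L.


OLR = Q * S / V
= 82.14 * 92.14 / 1929.99
= 3.9215 g/L/day

3.9215 g/L/day


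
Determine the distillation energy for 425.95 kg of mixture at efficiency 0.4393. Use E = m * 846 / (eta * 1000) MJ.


E = m * 846 / (eta * 1000)
= 425.95 * 846 / (0.4393 * 1000)
= 820.2907 MJ

820.2907 MJ


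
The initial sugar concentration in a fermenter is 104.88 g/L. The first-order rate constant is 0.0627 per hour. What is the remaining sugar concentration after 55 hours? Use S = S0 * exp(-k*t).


S = S0 * exp(-k * t)
S = 104.88 * exp(-0.0627 * 55)
S = 3.3345 g/L

3.3345 g/L


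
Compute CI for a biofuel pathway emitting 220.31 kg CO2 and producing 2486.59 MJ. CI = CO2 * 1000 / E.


CI = CO2 * 1000 / E
= 220.31 * 1000 / 2486.59
= 88.5992 g CO2/MJ

88.5992 g CO2/MJ


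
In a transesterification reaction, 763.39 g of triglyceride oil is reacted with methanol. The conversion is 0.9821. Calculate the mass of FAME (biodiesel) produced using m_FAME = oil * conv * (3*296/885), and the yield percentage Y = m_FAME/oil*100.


m_FAME = oil * conv * (3 * 296 / 885) = oil * conv * (888/885)
= 763.39 * 0.9821 * 888 / 885
= 752.2668 g
Y = m_FAME / oil * 100 = conv * (888/885) * 100
= 0.9821 * 888 / 885 * 100
= 98.54%

752.2668 g FAME; Y = 98.54%


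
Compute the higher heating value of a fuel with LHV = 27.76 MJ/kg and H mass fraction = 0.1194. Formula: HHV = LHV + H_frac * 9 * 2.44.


HHV = LHV + H_frac * 9 * 2.44
= 27.76 + 0.1194 * 9 * 2.44
= 30.3820 MJ/kg

30.3820 MJ/kg


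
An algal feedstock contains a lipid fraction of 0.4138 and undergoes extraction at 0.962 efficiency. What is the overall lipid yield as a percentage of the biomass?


Y = lipid_content * extraction_eff * 100
= 0.4138 * 0.962 * 100
= 39.8076%

39.8076%


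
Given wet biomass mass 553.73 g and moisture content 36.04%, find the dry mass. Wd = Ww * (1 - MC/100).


Wd = Ww * (1 - MC/100)
= 553.73 * (1 - 36.04/100)
= 354.1657 g

354.1657 g


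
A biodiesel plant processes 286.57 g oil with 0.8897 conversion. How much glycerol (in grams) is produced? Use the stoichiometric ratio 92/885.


glycerol = oil * conv * (92/885)
= 286.57 * 0.8897 * 92 / 885
= 26.5045 g

26.5045 g


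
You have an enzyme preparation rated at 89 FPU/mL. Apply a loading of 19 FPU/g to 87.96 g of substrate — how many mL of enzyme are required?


V = dosage * m_sub / activity
V = 19 * 87.96 / 89
V = 18.7780 mL

18.7780 mL


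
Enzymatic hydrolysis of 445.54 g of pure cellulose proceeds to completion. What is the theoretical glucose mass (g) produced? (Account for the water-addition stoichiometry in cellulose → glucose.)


glucose = cellulose * 180/162
= 445.54 * 180/162
= 495.0444 g

495.0444 g


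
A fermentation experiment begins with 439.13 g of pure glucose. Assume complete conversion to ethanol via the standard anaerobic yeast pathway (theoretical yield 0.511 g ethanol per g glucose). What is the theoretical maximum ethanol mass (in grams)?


Theoretical ethanol yield: m_EtOH = 0.511 * m_glucose
m_EtOH = 0.511 * 439.13 = 224.3954 g

224.3954 g


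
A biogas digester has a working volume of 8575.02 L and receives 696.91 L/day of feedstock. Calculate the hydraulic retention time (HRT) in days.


HRT = V / Q
= 8575.02 / 696.91
= 12.3043 days

12.3043 days


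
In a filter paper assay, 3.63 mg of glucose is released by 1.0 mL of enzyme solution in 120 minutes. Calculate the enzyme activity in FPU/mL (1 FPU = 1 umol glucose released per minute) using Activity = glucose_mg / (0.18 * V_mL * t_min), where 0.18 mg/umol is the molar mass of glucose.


Activity = glucose_mg / (0.18 mg/umol * V_mL * t_min)
= 3.63 / (0.18 * 1.0 * 120)
= 0.1681 FPU/mL

0.1681 FPU/mL


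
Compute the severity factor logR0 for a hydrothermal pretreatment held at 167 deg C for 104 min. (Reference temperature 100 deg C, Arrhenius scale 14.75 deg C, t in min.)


logR0 = log10(t * exp((T - 100) / 14.75))
= log10(104 * exp((167 - 100) / 14.75))
= 3.9898

3.9898


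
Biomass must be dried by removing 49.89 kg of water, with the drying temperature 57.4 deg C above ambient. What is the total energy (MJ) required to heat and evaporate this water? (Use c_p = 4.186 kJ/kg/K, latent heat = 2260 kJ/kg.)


E = m_water * (4.186 * dT + 2260) / 1000
= 49.89 * (4.186 * 57.4 + 2260) / 1000
= 124.7388 MJ

124.7388 MJ


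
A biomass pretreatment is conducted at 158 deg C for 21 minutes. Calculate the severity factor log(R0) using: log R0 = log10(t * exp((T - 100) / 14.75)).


logR0 = log10(t * exp((T - 100) / 14.75))
= log10(21 * exp((158 - 100) / 14.75))
= 3.0300

3.0300


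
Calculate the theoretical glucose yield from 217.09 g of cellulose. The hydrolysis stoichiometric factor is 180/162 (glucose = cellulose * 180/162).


glucose = cellulose * 180/162
= 217.09 * 180/162
= 241.2111 g

241.2111 g


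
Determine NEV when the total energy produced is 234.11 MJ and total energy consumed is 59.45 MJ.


NEV = E_out - E_in
= 234.11 - 59.45
= 174.6600 MJ

174.6600 MJ


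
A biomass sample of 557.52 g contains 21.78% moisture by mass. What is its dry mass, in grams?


Wd = Ww * (1 - MC/100)
= 557.52 * (1 - 21.78/100)
= 436.0921 g

436.0921 g


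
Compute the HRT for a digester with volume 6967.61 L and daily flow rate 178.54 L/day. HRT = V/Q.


HRT = V / Q
= 6967.61 / 178.54
= 39.0255 days

39.0255 days


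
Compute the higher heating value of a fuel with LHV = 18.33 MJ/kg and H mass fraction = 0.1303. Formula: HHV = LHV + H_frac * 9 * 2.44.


HHV = LHV + H_frac * 9 * 2.44
= 18.33 + 0.1303 * 9 * 2.44
= 21.1914 MJ/kg

21.1914 MJ/kg


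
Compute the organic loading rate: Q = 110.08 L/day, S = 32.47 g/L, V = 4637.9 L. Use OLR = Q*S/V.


OLR = Q * S / V
= 110.08 * 32.47 / 4637.9
= 0.7707 g/L/day

0.7707 g/L/day


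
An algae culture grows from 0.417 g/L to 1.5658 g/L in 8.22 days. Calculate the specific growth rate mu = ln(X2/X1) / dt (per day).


mu = ln(X2/X1) / dt
= ln(1.5658/0.417) / 8.22
= 0.1610 per day

0.1610 per day


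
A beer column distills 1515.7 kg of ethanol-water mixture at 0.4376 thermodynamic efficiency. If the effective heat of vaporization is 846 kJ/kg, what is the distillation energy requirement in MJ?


E = m * 846 / (eta * 1000)
= 1515.7 * 846 / (0.4376 * 1000)
= 2930.2610 MJ

2930.2610 MJ


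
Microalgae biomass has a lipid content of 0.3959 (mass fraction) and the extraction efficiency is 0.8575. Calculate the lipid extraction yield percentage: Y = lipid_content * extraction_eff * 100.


Y = lipid_content * extraction_eff * 100
= 0.3959 * 0.8575 * 100
= 33.9484%

33.9484%


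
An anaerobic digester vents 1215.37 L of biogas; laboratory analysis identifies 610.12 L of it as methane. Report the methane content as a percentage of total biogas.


CH4% = V_CH4 / V_total * 100
= 610.12 / 1215.37 * 100
= 50.2004%

50.2004%


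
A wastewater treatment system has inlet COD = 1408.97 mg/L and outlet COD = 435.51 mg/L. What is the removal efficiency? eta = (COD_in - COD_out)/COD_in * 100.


eta = (COD_in - COD_out) / COD_in * 100
= (1408.97 - 435.51) / 1408.97 * 100
= 69.0902%

69.0902%


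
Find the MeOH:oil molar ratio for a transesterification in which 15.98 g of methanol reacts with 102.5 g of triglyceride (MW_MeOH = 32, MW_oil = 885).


Molar ratio = n_MeOH / n_oil = (MeOH/32) / (oil/885) = (MeOH * 885) / (32 * oil)
= (15.98 * 885) / (32 * 102.5)
= 4.3117

4.3117


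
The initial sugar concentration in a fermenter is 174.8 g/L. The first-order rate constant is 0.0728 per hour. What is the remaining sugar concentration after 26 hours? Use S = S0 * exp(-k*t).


S = S0 * exp(-k * t)
S = 174.8 * exp(-0.0728 * 26)
S = 26.3335 g/L

26.3335 g/L


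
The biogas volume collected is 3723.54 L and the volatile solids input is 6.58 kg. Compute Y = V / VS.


Y = V / VS
= 3723.54 / 6.58
= 565.8875 L/kg VS

565.8875 L/kg VS


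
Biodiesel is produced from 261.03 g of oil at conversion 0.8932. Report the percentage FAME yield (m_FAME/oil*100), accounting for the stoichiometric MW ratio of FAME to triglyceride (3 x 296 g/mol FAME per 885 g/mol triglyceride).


m_FAME = oil * conv * (3 * 296 / 885) = oil * conv * (888/885)
= 261.03 * 0.8932 * 888 / 885
= 233.9423 g
Y = m_FAME / oil * 100 = conv * (888/885) * 100
= 0.8932 * 888 / 885 * 100
= 89.62%

89.62%


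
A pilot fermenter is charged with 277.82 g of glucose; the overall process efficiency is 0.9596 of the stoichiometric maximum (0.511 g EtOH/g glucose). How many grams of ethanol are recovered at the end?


Actual ethanol: m = 0.511 * 277.82 * 0.9596
m = 136.2306 g

136.2306 g


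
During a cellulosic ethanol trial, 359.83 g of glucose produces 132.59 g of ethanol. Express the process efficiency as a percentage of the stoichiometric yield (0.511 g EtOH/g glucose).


Fermentation efficiency = (actual / (0.511 * glucose)) * 100
= (132.59 / (0.511 * 359.83)) * 100
= 72.1095%

72.1095%


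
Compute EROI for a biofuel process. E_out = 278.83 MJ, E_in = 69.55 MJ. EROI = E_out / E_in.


EROI = E_out / E_in
= 278.83 / 69.55
= 4.0091

4.0091


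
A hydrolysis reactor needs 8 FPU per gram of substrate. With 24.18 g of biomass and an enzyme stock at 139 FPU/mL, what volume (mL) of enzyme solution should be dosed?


V = dosage * m_sub / activity
V = 8 * 24.18 / 139
V = 1.3917 mL

1.3917 mL


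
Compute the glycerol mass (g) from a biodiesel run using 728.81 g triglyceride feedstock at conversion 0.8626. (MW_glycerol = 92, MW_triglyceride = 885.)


glycerol = oil * conv * (92/885)
= 728.81 * 0.8626 * 92 / 885
= 65.3534 g

65.3534 g


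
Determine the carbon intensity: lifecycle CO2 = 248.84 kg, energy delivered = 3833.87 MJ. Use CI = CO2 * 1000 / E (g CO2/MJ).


CI = CO2 * 1000 / E
= 248.84 * 1000 / 3833.87
= 64.9057 g CO2/MJ

64.9057 g CO2/MJ


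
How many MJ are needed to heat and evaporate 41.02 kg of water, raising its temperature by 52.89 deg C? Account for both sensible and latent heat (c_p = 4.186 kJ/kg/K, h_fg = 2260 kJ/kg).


E = m_water * (4.186 * dT + 2260) / 1000
= 41.02 * (4.186 * 52.89 + 2260) / 1000
= 101.7869 MJ

101.7869 MJ


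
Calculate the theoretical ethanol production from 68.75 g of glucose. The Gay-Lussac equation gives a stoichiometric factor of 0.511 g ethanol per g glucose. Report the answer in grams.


Theoretical ethanol yield: m_EtOH = 0.511 * m_glucose
m_EtOH = 0.511 * 68.75 = 35.1313 g

35.1313 g


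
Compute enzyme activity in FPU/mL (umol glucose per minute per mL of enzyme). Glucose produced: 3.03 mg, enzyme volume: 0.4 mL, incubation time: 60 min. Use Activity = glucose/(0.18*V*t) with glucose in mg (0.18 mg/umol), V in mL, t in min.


Activity = glucose_mg / (0.18 mg/umol * V_mL * t_min)
= 3.03 / (0.18 * 0.4 * 60)
= 0.7014 FPU/mL

0.7014 FPU/mL


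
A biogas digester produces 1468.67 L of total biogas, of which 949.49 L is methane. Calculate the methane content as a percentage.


CH4% = V_CH4 / V_total * 100
= 949.49 / 1468.67 * 100
= 64.6496%

64.6496%


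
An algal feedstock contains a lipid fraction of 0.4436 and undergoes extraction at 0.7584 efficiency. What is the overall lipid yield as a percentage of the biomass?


Y = lipid_content * extraction_eff * 100
= 0.4436 * 0.7584 * 100
= 33.6426%

33.6426%


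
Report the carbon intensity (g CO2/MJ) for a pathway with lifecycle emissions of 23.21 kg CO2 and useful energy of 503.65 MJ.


CI = CO2 * 1000 / E
= 23.21 * 1000 / 503.65
= 46.0836 g CO2/MJ

46.0836 g CO2/MJ


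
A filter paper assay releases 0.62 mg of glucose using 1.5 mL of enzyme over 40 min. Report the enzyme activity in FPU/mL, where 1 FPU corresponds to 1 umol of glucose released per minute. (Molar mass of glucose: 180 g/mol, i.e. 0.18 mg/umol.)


Activity = glucose_mg / (0.18 mg/umol * V_mL * t_min)
= 0.62 / (0.18 * 1.5 * 40)
= 0.0574 FPU/mL

0.0574 FPU/mL
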